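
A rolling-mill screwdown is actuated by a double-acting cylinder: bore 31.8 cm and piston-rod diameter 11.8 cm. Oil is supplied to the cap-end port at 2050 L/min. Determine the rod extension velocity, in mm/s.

Cap-side area A_cap = π/4 × (31.8 cm)² = 794.2 cm^2
v = Q / A

v ≈ 430 mm/s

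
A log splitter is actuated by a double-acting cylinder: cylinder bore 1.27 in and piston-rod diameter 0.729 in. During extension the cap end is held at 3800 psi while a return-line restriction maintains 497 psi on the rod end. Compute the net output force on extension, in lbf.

F ≈ 4390 lbf

Cap-side area A_cap = π/4 × (1.27 in)² = 1.267 in^2
Rod-side annular area A_ann = π/4 × (1.27² − 0.729²) = 0.8494 in^2
Net thrust = P_cap·A_cap − P_rod·A_ann = 4814 lbf − 422.1 lbf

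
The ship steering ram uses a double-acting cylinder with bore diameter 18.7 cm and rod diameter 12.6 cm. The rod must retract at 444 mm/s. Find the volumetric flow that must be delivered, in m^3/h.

Rod-side annular area A_ann = π/4 × (18.7² − 12.6²) = 150.0 cm^2
Q = A × v

Q ≈ 24.0 m^3/h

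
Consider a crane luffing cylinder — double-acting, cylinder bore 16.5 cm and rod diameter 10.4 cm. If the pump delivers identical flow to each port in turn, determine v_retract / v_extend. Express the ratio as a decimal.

v_ret/v_ext ≈ 1.66

Cap-side area A_cap = π/4 × (16.5 cm)² = 213.8 cm^2
Rod-side annular area A_ann = π/4 × (16.5² − 10.4²) = 128.9 cm^2
For equal Q, v ∝ 1/A, so v_ret/v_ext = A_cap/A_ann.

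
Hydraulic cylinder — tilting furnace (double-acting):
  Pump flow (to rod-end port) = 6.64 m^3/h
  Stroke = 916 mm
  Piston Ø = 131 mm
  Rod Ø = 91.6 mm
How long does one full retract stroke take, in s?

t ≈ 3.42 s

Rod-side annular area A_ann = π/4 × (131² − 91.6²) = 6888 mm^2
Swept volume V = A × L; t = V / Q = A·L / Q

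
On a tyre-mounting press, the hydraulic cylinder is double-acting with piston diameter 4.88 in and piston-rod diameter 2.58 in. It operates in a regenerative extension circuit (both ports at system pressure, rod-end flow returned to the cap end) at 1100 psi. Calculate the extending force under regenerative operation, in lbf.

With equal pressure on both faces, forces on the annular region cancel; the net push is pressure × rod cross-section.
Rod cross-section A_rod = π/4 × (2.58 in)² = 5.228 in^2
F = P × A_rod

F ≈ 5750 lbf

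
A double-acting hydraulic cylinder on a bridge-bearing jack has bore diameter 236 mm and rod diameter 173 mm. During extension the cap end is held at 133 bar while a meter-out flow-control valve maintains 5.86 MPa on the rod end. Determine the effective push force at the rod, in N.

F ≈ 4.63e5 N

Cap-side area A_cap = π/4 × (236 mm)² = 43740 mm^2
Rod-side annular area A_ann = π/4 × (236² − 173²) = 20240 mm^2
Net thrust = P_cap·A_cap − P_rod·A_ann = 5.818e5 N − 1.186e5 N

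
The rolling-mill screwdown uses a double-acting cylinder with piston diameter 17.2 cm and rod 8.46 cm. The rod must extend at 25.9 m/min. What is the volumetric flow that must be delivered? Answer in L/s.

Cap-side area A_cap = π/4 × (17.2 cm)² = 232.4 cm^2
Q = A × v

Q ≈ 10.0 L/s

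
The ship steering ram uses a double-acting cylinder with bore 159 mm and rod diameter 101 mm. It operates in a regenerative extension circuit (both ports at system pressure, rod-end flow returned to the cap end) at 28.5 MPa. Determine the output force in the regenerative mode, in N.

With equal pressure on both faces, forces on the annular region cancel; the net push is pressure × rod cross-section.
Rod cross-section A_rod = π/4 × (101 mm)² = 8012 mm^2
F = P × A_rod

F ≈ 2.28e5 N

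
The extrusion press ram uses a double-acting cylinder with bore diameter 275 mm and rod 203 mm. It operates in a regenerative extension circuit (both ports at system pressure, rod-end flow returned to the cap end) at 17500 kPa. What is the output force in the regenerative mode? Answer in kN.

With equal pressure on both faces, forces on the annular region cancel; the net push is pressure × rod cross-section.
Rod cross-section A_rod = π/4 × (203 mm)² = 32370 mm^2
F = P × A_rod

F ≈ 566 kN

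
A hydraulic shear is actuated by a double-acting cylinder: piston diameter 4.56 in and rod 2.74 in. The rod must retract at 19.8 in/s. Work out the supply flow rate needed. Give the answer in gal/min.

Rod-side annular area A_ann = π/4 × (4.56² − 2.74²) = 10.43 in^2
Q = A × v

Q ≈ 53.7 gal/min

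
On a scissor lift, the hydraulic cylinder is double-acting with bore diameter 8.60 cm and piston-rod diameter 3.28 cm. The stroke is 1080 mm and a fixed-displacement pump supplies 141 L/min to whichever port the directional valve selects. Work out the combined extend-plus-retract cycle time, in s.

Cap-side area A_cap = π/4 × (8.60 cm)² = 58.09 cm^2
Rod-side annular area A_ann = π/4 × (8.60² − 3.28²) = 49.64 cm^2
t_ext = A_cap·L/Q = 2.670 s
t_ret = A_ann·L/Q = 2.281 s
t_cycle = t_ext + t_ret

t ≈ 4.95 s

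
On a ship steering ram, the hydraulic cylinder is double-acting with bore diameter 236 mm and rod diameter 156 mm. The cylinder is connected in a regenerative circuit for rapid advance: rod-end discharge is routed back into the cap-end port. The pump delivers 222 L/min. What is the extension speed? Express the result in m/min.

In regeneration the rod-end outflow joins the pump flow into the cap end, so the net volume the pump must supply per unit advance equals the rod cross-section area.
Rod cross-section A_rod = π/4 × (156 mm)² = 19110 mm^2
v = Q_pump / A_rod

v ≈ 11.6 m/min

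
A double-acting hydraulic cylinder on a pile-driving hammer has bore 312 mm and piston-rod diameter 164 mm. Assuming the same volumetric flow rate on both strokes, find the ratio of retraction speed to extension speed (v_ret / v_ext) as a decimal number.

v_ret/v_ext ≈ 1.38

Cap-side area A_cap = π/4 × (312 mm)² = 76450 mm^2
Rod-side annular area A_ann = π/4 × (312² − 164²) = 55330 mm^2
For equal Q, v ∝ 1/A, so v_ret/v_ext = A_cap/A_ann.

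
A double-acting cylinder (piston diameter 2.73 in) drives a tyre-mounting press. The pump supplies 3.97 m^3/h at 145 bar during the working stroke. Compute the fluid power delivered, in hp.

Hydraulic power = P × Q

W ≈ 21.4 hp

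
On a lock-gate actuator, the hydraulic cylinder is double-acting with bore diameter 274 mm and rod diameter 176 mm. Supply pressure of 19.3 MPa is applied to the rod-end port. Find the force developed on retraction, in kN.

Rod-side annular area A_ann = π/4 × (274² − 176²) = 34640 mm^2
On retraction the pressure acts on the annular area (bore minus rod).
F = P × A_ann

F ≈ 668 kN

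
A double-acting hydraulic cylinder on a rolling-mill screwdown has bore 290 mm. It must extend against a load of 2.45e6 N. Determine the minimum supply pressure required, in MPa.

Cap-side area A_cap = π/4 × (290 mm)² = 66050 mm^2
P = F / A = 2.45e6 N / A

P ≈ 37.1 MPa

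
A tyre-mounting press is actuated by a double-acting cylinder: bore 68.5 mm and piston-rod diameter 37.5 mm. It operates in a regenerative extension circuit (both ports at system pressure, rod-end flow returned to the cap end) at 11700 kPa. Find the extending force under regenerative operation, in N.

With equal pressure on both faces, forces on the annular region cancel; the net push is pressure × rod cross-section.
Rod cross-section A_rod = π/4 × (37.5 mm)² = 1104 mm^2
F = P × A_rod

F ≈ 12900 N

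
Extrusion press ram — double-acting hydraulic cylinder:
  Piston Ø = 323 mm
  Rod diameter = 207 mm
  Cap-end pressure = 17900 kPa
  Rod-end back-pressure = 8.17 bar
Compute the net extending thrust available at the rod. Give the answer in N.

F ≈ 1.43e6 N

Cap-side area A_cap = π/4 × (323 mm)² = 81940 mm^2
Rod-side annular area A_ann = π/4 × (323² − 207²) = 48290 mm^2
Net thrust = P_cap·A_cap − P_rod·A_ann = 1.467e6 N − 39450 N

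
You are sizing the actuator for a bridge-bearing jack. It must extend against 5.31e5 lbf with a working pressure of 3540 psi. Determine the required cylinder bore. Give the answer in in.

D ≈ 13.8 in

Extension force acts on the full piston face: F = P × (π/4)D².
D = √(4F / (πP)) = √(4 × 5.31e5 lbf / (π × 3540 psi))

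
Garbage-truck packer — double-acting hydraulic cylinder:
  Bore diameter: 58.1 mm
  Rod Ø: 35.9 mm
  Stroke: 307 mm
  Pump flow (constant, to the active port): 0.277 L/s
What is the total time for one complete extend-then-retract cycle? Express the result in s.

t ≈ 4.75 s

Cap-side area A_cap = π/4 × (58.1 mm)² = 2651 mm^2
Rod-side annular area A_ann = π/4 × (58.1² − 35.9²) = 1639 mm^2
t_ext = A_cap·L/Q = 2.938 s
t_ret = A_ann·L/Q = 1.816 s
t_cycle = t_ext + t_ret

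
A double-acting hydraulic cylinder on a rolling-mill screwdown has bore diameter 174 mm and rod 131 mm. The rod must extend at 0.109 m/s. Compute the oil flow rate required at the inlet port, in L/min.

Cap-side area A_cap = π/4 × (174 mm)² = 23780 mm^2
Q = A × v

Q ≈ 156 L/min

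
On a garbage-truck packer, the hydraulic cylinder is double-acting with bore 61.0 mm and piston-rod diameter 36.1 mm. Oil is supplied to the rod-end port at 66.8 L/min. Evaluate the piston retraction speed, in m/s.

v ≈ 0.586 m/s

Rod-side annular area A_ann = π/4 × (61.0² − 36.1²) = 1899 mm^2
Flow into the rod-end port fills the annular volume.
v = Q / A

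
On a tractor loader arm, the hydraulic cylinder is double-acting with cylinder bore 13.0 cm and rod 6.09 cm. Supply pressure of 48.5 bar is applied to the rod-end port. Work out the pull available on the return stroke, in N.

Rod-side annular area A_ann = π/4 × (13.0² − 6.09²) = 103.6 cm^2
On retraction the pressure acts on the annular area (bore minus rod).
F = P × A_ann

F ≈ 50200 N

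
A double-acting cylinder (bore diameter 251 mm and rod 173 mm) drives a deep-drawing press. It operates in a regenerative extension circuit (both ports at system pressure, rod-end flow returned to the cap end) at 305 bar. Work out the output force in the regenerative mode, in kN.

F ≈ 717 kN

With equal pressure on both faces, forces on the annular region cancel; the net push is pressure × rod cross-section.
Rod cross-section A_rod = π/4 × (173 mm)² = 23510 mm^2
F = P × A_rod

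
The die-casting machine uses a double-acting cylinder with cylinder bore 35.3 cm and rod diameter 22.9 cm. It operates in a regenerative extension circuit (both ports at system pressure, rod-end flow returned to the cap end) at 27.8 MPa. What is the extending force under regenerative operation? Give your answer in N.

With equal pressure on both faces, forces on the annular region cancel; the net push is pressure × rod cross-section.
Rod cross-section A_rod = π/4 × (22.9 cm)² = 411.9 cm^2
F = P × A_rod

F ≈ 1.15e6 N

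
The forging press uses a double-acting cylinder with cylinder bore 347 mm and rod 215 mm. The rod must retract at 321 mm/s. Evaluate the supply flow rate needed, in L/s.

Q ≈ 18.7 L/s

Rod-side annular area A_ann = π/4 × (347² − 215²) = 58260 mm^2
Q = A × v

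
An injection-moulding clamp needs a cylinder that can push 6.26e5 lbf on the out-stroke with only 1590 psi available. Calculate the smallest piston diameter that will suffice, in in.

Extension force acts on the full piston face: F = P × (π/4)D².
D = √(4F / (πP)) = √(4 × 6.26e5 lbf / (π × 1590 psi))

D ≈ 22.4 in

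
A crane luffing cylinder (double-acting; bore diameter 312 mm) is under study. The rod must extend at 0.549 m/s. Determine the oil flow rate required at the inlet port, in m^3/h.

Cap-side area A_cap = π/4 × (312 mm)² = 76450 mm^2
Q = A × v

Q ≈ 151 m^3/h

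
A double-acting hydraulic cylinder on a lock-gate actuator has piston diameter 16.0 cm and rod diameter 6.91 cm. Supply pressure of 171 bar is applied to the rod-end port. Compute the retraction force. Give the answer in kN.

F ≈ 280 kN

Rod-side annular area A_ann = π/4 × (16.0² − 6.91²) = 163.6 cm^2
On retraction the pressure acts on the annular area (bore minus rod).
F = P × A_ann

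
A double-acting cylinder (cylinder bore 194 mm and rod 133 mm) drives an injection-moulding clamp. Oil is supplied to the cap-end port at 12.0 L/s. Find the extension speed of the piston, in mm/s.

Cap-side area A_cap = π/4 × (194 mm)² = 29560 mm^2
v = Q / A

v ≈ 406 mm/s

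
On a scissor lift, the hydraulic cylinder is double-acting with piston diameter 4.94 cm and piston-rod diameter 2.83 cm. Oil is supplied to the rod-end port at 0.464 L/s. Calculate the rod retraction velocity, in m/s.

Rod-side annular area A_ann = π/4 × (4.94² − 2.83²) = 12.88 cm^2
Flow into the rod-end port fills the annular volume.
v = Q / A

v ≈ 0.360 m/s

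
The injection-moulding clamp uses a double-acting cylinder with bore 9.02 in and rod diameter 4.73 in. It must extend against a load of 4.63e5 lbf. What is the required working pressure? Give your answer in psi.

P ≈ 7250 psi

Cap-side area A_cap = π/4 × (9.02 in)² = 63.90 in^2
P = F / A = 4.63e5 lbf / A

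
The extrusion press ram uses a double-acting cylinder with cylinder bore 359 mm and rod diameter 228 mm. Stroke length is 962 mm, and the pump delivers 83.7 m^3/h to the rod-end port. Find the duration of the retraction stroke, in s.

t ≈ 2.50 s

Rod-side annular area A_ann = π/4 × (359² − 228²) = 60390 mm^2
Swept volume V = A × L; t = V / Q = A·L / Q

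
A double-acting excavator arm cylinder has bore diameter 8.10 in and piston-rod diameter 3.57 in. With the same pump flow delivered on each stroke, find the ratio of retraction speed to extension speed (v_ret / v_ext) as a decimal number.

v_ret/v_ext ≈ 1.24

Cap-side area A_cap = π/4 × (8.10 in)² = 51.53 in^2
Rod-side annular area A_ann = π/4 × (8.10² − 3.57²) = 41.52 in^2
For equal Q, v ∝ 1/A, so v_ret/v_ext = A_cap/A_ann.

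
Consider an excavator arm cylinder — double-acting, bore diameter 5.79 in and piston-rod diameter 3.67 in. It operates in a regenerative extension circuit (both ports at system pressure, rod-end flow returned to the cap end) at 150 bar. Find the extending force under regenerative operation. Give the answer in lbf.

F ≈ 23000 lbf

With equal pressure on both faces, forces on the annular region cancel; the net push is pressure × rod cross-section.
Rod cross-section A_rod = π/4 × (3.67 in)² = 10.58 in^2
F = P × A_rod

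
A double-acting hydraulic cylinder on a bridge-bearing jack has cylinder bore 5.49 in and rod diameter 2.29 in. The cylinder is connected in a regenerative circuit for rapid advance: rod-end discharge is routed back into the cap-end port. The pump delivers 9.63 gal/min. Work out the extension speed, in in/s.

In regeneration the rod-end outflow joins the pump flow into the cap end, so the net volume the pump must supply per unit advance equals the rod cross-section area.
Rod cross-section A_rod = π/4 × (2.29 in)² = 4.119 in^2
v = Q_pump / A_rod

v ≈ 9.00 in/s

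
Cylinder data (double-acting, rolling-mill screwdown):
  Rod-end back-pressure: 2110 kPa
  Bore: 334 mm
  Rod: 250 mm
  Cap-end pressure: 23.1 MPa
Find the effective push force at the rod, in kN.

F ≈ 1940 kN

Cap-side area A_cap = π/4 × (334 mm)² = 87620 mm^2
Rod-side annular area A_ann = π/4 × (334² − 250²) = 38530 mm^2
Net thrust = P_cap·A_cap − P_rod·A_ann = 2024 kN − 81.30 kN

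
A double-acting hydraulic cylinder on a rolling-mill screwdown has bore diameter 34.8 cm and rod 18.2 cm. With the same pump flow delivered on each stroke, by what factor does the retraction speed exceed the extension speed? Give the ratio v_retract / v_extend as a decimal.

Cap-side area A_cap = π/4 × (34.8 cm)² = 951.1 cm^2
Rod-side annular area A_ann = π/4 × (34.8² − 18.2²) = 691.0 cm^2
For equal Q, v ∝ 1/A, so v_ret/v_ext = A_cap/A_ann.

v_ret/v_ext ≈ 1.38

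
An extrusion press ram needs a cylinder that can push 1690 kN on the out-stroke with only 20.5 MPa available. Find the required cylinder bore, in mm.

D ≈ 324 mm

Extension force acts on the full piston face: F = P × (π/4)D².
D = √(4F / (πP)) = √(4 × 1690 kN / (π × 20.5 MPa))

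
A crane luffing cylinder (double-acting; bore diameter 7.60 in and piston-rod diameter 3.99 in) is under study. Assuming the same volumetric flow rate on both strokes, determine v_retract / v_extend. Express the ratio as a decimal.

v_ret/v_ext ≈ 1.38

Cap-side area A_cap = π/4 × (7.60 in)² = 45.36 in^2
Rod-side annular area A_ann = π/4 × (7.60² − 3.99²) = 32.86 in^2
For equal Q, v ∝ 1/A, so v_ret/v_ext = A_cap/A_ann.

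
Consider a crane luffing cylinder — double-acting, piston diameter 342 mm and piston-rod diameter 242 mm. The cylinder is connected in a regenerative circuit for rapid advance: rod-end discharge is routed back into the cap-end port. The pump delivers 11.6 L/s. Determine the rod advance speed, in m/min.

In regeneration the rod-end outflow joins the pump flow into the cap end, so the net volume the pump must supply per unit advance equals the rod cross-section area.
Rod cross-section A_rod = π/4 × (242 mm)² = 46000 mm^2
v = Q_pump / A_rod

v ≈ 15.1 m/min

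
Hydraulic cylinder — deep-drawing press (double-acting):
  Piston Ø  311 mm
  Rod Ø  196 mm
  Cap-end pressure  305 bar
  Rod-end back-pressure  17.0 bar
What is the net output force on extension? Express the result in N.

F ≈ 2.24e6 N

Cap-side area A_cap = π/4 × (311 mm)² = 75960 mm^2
Rod-side annular area A_ann = π/4 × (311² − 196²) = 45790 mm^2
Net thrust = P_cap·A_cap − P_rod·A_ann = 2.317e6 N − 77850 N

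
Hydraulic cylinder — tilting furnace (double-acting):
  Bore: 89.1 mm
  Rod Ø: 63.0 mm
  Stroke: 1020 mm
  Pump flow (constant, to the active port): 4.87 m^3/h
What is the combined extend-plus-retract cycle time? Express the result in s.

Cap-side area A_cap = π/4 × (89.1 mm)² = 6235 mm^2
Rod-side annular area A_ann = π/4 × (89.1² − 63.0²) = 3118 mm^2
t_ext = A_cap·L/Q = 4.701 s
t_ret = A_ann·L/Q = 2.351 s
t_cycle = t_ext + t_ret

t ≈ 7.05 s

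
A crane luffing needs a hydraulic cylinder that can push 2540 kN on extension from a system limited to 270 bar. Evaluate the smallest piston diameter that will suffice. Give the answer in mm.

Extension force acts on the full piston face: F = P × (π/4)D².
D = √(4F / (πP)) = √(4 × 2540 kN / (π × 270 bar))

D ≈ 346 mm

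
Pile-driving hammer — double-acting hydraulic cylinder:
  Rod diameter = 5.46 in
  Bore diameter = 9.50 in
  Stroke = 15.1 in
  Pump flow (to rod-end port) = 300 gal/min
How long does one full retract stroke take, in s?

t ≈ 0.621 s

Rod-side annular area A_ann = π/4 × (9.50² − 5.46²) = 47.47 in^2
Swept volume V = A × L; t = V / Q = A·L / Q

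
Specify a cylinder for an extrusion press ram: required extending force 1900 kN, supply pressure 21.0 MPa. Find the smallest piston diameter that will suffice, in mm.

D ≈ 339 mm

Extension force acts on the full piston face: F = P × (π/4)D².
D = √(4F / (πP)) = √(4 × 1900 kN / (π × 21.0 MPa))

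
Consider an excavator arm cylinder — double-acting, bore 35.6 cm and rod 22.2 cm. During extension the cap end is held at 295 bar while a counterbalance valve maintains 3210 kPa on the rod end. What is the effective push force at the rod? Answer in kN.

Cap-side area A_cap = π/4 × (35.6 cm)² = 995.4 cm^2
Rod-side annular area A_ann = π/4 × (35.6² − 22.2²) = 608.3 cm^2
Net thrust = P_cap·A_cap − P_rod·A_ann = 2936 kN − 195.3 kN

F ≈ 2740 kN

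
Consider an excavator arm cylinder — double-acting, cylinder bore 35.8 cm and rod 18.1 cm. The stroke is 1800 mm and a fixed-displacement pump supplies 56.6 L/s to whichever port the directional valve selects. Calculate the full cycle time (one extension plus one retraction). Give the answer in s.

t ≈ 5.58 s

Cap-side area A_cap = π/4 × (35.8 cm)² = 1007 cm^2
Rod-side annular area A_ann = π/4 × (35.8² − 18.1²) = 749.3 cm^2
t_ext = A_cap·L/Q = 3.201 s
t_ret = A_ann·L/Q = 2.383 s
t_cycle = t_ext + t_ret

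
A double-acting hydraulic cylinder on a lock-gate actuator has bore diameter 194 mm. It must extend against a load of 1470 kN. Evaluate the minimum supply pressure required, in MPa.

Cap-side area A_cap = π/4 × (194 mm)² = 29560 mm^2
P = F / A = 1470 kN / A

P ≈ 49.7 MPa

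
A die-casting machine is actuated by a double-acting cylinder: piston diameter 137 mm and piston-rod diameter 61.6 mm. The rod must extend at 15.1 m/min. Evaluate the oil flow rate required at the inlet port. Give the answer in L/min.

Q ≈ 223 L/min

Cap-side area A_cap = π/4 × (137 mm)² = 14740 mm^2
Q = A × v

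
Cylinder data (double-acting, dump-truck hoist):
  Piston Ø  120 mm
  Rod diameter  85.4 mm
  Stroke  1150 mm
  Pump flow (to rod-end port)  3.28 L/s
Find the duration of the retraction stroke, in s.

Rod-side annular area A_ann = π/4 × (120² − 85.4²) = 5582 mm^2
Swept volume V = A × L; t = V / Q = A·L / Q

t ≈ 1.96 s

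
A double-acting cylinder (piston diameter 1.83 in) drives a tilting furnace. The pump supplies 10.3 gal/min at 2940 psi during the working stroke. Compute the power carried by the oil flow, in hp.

Hydraulic power = P × Q

W ≈ 17.7 hp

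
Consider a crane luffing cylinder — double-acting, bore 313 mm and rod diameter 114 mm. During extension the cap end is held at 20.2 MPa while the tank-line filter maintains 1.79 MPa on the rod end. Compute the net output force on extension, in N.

F ≈ 1.43e6 N

Cap-side area A_cap = π/4 × (313 mm)² = 76940 mm^2
Rod-side annular area A_ann = π/4 × (313² − 114²) = 66740 mm^2
Net thrust = P_cap·A_cap − P_rod·A_ann = 1.554e6 N − 1.195e5 N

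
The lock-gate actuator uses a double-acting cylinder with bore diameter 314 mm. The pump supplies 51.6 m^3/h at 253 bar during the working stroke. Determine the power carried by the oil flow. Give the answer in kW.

Hydraulic power = P × Q

W ≈ 363 kW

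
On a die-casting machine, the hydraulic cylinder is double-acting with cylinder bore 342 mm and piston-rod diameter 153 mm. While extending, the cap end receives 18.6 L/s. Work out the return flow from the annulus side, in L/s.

Q_out ≈ 14.9 L/s

Cap-side area A_cap = π/4 × (342 mm)² = 91860 mm^2
Rod-side annular area A_ann = π/4 × (342² − 153²) = 73480 mm^2
Piston speed v = Q_in/A_cap; rod-end outflow Q_out = v × A_ann = Q_in × A_ann/A_cap.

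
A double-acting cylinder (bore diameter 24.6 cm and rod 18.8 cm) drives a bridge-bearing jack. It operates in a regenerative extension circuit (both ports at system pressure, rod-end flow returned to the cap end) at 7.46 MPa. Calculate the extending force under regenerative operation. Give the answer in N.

F ≈ 2.07e5 N

With equal pressure on both faces, forces on the annular region cancel; the net push is pressure × rod cross-section.
Rod cross-section A_rod = π/4 × (18.8 cm)² = 277.6 cm^2
F = P × A_rod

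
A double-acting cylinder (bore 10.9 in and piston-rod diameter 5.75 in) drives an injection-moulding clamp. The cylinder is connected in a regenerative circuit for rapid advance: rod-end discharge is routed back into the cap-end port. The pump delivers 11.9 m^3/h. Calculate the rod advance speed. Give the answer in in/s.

v ≈ 7.77 in/s

In regeneration the rod-end outflow joins the pump flow into the cap end, so the net volume the pump must supply per unit advance equals the rod cross-section area.
Rod cross-section A_rod = π/4 × (5.75 in)² = 25.97 in^2
v = Q_pump / A_rod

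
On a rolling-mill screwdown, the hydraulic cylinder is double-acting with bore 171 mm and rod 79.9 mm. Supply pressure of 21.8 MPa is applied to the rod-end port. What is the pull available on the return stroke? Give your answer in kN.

F ≈ 391 kN

Rod-side annular area A_ann = π/4 × (171² − 79.9²) = 17950 mm^2
On retraction the pressure acts on the annular area (bore minus rod).
F = P × A_ann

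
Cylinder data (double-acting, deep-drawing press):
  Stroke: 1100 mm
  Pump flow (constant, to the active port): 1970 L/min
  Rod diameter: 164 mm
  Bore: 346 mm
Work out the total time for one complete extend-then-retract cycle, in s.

Cap-side area A_cap = π/4 × (346 mm)² = 94020 mm^2
Rod-side annular area A_ann = π/4 × (346² − 164²) = 72900 mm^2
t_ext = A_cap·L/Q = 3.150 s
t_ret = A_ann·L/Q = 2.442 s
t_cycle = t_ext + t_ret

t ≈ 5.59 s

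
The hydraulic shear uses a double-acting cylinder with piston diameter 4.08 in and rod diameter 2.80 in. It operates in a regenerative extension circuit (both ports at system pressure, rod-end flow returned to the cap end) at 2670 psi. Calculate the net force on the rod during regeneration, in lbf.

F ≈ 16400 lbf

With equal pressure on both faces, forces on the annular region cancel; the net push is pressure × rod cross-section.
Rod cross-section A_rod = π/4 × (2.80 in)² = 6.158 in^2
F = P × A_rod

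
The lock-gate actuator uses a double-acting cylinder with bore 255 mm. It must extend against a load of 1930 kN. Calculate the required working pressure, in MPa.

P ≈ 37.8 MPa

Cap-side area A_cap = π/4 × (255 mm)² = 51070 mm^2
P = F / A = 1930 kN / A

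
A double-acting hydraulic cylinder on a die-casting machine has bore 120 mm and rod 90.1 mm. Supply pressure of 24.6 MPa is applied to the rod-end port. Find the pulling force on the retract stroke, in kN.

F ≈ 121 kN

Rod-side annular area A_ann = π/4 × (120² − 90.1²) = 4934 mm^2
On retraction the pressure acts on the annular area (bore minus rod).
F = P × A_ann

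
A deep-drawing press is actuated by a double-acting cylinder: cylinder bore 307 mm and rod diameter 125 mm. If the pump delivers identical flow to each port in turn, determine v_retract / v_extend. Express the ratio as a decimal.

v_ret/v_ext ≈ 1.20

Cap-side area A_cap = π/4 × (307 mm)² = 74020 mm^2
Rod-side annular area A_ann = π/4 × (307² − 125²) = 61750 mm^2
For equal Q, v ∝ 1/A, so v_ret/v_ext = A_cap/A_ann.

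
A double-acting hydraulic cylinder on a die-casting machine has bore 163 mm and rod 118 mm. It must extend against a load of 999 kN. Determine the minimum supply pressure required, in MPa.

Cap-side area A_cap = π/4 × (163 mm)² = 20870 mm^2
P = F / A = 999 kN / A

P ≈ 47.9 MPa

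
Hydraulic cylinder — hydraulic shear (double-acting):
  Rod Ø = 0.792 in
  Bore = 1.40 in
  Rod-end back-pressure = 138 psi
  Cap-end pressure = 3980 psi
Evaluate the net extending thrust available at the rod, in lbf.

Cap-side area A_cap = π/4 × (1.40 in)² = 1.539 in^2
Rod-side annular area A_ann = π/4 × (1.40² − 0.792²) = 1.047 in^2
Net thrust = P_cap·A_cap − P_rod·A_ann = 6127 lbf − 144.4 lbf

F ≈ 5980 lbf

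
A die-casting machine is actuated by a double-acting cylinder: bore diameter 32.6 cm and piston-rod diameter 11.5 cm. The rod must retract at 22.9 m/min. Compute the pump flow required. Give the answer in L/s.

Q ≈ 27.9 L/s

Rod-side annular area A_ann = π/4 × (32.6² − 11.5²) = 730.8 cm^2
Q = A × v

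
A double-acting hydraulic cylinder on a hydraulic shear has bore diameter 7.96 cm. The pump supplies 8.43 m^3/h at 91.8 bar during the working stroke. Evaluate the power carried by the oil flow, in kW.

Hydraulic power = P × Q

W ≈ 21.5 kW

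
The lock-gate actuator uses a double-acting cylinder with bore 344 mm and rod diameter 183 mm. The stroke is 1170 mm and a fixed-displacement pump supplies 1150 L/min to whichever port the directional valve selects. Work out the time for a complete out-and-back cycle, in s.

Cap-side area A_cap = π/4 × (344 mm)² = 92940 mm^2
Rod-side annular area A_ann = π/4 × (344² − 183²) = 66640 mm^2
t_ext = A_cap·L/Q = 5.673 s
t_ret = A_ann·L/Q = 4.068 s
t_cycle = t_ext + t_ret

t ≈ 9.74 s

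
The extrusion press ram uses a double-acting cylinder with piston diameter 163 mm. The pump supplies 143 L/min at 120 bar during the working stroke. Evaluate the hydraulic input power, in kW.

W ≈ 28.6 kW

Hydraulic power = P × Q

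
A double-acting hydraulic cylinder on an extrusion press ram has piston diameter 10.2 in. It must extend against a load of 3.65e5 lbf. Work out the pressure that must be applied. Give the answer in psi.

Cap-side area A_cap = π/4 × (10.2 in)² = 81.71 in^2
P = F / A = 3.65e5 lbf / A

P ≈ 4470 psi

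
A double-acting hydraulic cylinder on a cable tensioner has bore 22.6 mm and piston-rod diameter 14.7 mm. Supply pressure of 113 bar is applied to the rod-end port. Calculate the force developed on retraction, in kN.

F ≈ 2.62 kN

Rod-side annular area A_ann = π/4 × (22.6² − 14.7²) = 231.4 mm^2
On retraction the pressure acts on the annular area (bore minus rod).
F = P × A_ann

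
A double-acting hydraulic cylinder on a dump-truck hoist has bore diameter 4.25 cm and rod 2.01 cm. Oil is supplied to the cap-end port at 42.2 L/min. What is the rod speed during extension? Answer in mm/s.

v ≈ 496 mm/s

Cap-side area A_cap = π/4 × (4.25 cm)² = 14.19 cm^2
v = Q / A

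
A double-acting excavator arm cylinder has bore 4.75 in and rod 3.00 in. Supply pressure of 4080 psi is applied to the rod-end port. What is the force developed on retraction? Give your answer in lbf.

F ≈ 43500 lbf

Rod-side annular area A_ann = π/4 × (4.75² − 3.00²) = 10.65 in^2
On retraction the pressure acts on the annular area (bore minus rod).
F = P × A_ann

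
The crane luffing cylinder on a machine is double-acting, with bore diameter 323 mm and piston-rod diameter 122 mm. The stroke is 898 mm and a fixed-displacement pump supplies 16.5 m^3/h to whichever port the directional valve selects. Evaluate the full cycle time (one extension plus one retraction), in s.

Cap-side area A_cap = π/4 × (323 mm)² = 81940 mm^2
Rod-side annular area A_ann = π/4 × (323² − 122²) = 70250 mm^2
t_ext = A_cap·L/Q = 16.05 s
t_ret = A_ann·L/Q = 13.76 s
t_cycle = t_ext + t_ret

t ≈ 29.8 s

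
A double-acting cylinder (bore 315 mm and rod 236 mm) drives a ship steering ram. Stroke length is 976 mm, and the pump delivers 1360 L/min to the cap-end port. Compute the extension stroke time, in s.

t ≈ 3.36 s

Cap-side area A_cap = π/4 × (315 mm)² = 77930 mm^2
Swept volume V = A × L; t = V / Q = A·L / Q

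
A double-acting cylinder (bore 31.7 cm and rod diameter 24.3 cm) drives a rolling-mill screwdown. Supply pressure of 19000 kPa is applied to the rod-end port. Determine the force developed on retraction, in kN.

F ≈ 618 kN

Rod-side annular area A_ann = π/4 × (31.7² − 24.3²) = 325.5 cm^2
On retraction the pressure acts on the annular area (bore minus rod).
F = P × A_ann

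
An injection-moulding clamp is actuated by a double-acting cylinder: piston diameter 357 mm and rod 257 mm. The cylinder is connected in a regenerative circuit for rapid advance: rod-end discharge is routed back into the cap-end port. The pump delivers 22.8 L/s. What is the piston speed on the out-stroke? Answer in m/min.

In regeneration the rod-end outflow joins the pump flow into the cap end, so the net volume the pump must supply per unit advance equals the rod cross-section area.
Rod cross-section A_rod = π/4 × (257 mm)² = 51870 mm^2
v = Q_pump / A_rod

v ≈ 26.4 m/min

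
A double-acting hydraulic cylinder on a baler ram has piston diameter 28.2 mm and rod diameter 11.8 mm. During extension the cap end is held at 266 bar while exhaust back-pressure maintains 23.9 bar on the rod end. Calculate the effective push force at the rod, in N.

F ≈ 15400 N

Cap-side area A_cap = π/4 × (28.2 mm)² = 624.6 mm^2
Rod-side annular area A_ann = π/4 × (28.2² − 11.8²) = 515.2 mm^2
Net thrust = P_cap·A_cap − P_rod·A_ann = 16610 N − 1231 N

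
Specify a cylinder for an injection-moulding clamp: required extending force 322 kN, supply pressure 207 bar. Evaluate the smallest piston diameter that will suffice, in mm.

Extension force acts on the full piston face: F = P × (π/4)D².
D = √(4F / (πP)) = √(4 × 322 kN / (π × 207 bar))

D ≈ 141 mm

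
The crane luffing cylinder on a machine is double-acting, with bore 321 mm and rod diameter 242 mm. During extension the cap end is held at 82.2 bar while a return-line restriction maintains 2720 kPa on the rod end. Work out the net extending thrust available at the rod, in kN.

Cap-side area A_cap = π/4 × (321 mm)² = 80930 mm^2
Rod-side annular area A_ann = π/4 × (321² − 242²) = 34930 mm^2
Net thrust = P_cap·A_cap − P_rod·A_ann = 665.2 kN − 95.02 kN

F ≈ 570 kN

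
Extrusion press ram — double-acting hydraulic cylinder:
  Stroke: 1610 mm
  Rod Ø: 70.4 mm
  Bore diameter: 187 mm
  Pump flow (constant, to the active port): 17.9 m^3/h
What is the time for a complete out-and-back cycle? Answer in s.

t ≈ 16.5 s

Cap-side area A_cap = π/4 × (187 mm)² = 27460 mm^2
Rod-side annular area A_ann = π/4 × (187² − 70.4²) = 23570 mm^2
t_ext = A_cap·L/Q = 8.893 s
t_ret = A_ann·L/Q = 7.633 s
t_cycle = t_ext + t_ret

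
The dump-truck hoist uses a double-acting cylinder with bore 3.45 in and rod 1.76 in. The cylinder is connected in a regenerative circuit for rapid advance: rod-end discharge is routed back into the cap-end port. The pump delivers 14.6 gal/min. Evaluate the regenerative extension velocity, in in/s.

In regeneration the rod-end outflow joins the pump flow into the cap end, so the net volume the pump must supply per unit advance equals the rod cross-section area.
Rod cross-section A_rod = π/4 × (1.76 in)² = 2.433 in^2
v = Q_pump / A_rod

v ≈ 23.1 in/s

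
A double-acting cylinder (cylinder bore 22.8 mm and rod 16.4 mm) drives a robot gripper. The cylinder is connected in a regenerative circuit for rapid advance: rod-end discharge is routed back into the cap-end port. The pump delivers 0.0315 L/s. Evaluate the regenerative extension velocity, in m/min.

v ≈ 8.95 m/min

In regeneration the rod-end outflow joins the pump flow into the cap end, so the net volume the pump must supply per unit advance equals the rod cross-section area.
Rod cross-section A_rod = π/4 × (16.4 mm)² = 211.2 mm^2
v = Q_pump / A_rod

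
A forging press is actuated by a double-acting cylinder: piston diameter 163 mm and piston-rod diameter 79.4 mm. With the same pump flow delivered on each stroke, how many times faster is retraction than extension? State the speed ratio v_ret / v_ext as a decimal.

Cap-side area A_cap = π/4 × (163 mm)² = 20870 mm^2
Rod-side annular area A_ann = π/4 × (163² − 79.4²) = 15920 mm^2
For equal Q, v ∝ 1/A, so v_ret/v_ext = A_cap/A_ann.

v_ret/v_ext ≈ 1.31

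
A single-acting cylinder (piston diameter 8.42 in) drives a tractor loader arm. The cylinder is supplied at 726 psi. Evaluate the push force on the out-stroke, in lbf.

Cap-side area A_cap = π/4 × (8.42 in)² = 55.68 in^2
F = P × A_cap = 726 psi × A_cap

F ≈ 40400 lbf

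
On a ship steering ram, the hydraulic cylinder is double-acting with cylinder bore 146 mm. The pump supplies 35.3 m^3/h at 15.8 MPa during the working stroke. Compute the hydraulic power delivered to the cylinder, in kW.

W ≈ 155 kW

Hydraulic power = P × Q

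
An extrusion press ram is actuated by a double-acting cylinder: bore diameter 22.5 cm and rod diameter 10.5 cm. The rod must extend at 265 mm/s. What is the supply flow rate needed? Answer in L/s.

Q ≈ 10.5 L/s

Cap-side area A_cap = π/4 × (22.5 cm)² = 397.6 cm^2
Q = A × v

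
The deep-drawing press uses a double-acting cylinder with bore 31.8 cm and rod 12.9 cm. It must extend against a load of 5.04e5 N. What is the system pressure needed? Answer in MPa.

P ≈ 6.35 MPa

Cap-side area A_cap = π/4 × (31.8 cm)² = 794.2 cm^2
P = F / A = 5.04e5 N / A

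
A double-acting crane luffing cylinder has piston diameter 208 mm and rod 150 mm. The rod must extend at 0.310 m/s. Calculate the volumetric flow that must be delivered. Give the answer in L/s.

Q ≈ 10.5 L/s

Cap-side area A_cap = π/4 × (208 mm)² = 33980 mm^2
Q = A × v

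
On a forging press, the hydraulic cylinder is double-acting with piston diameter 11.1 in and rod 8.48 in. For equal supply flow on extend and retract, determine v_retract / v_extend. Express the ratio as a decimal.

v_ret/v_ext ≈ 2.40

Cap-side area A_cap = π/4 × (11.1 in)² = 96.77 in^2
Rod-side annular area A_ann = π/4 × (11.1² − 8.48²) = 40.29 in^2
For equal Q, v ∝ 1/A, so v_ret/v_ext = A_cap/A_ann.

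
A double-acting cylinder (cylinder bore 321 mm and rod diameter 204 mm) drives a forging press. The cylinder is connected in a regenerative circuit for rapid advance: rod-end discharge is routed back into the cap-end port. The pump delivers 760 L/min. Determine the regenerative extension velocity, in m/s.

In regeneration the rod-end outflow joins the pump flow into the cap end, so the net volume the pump must supply per unit advance equals the rod cross-section area.
Rod cross-section A_rod = π/4 × (204 mm)² = 32690 mm^2
v = Q_pump / A_rod

v ≈ 0.388 m/s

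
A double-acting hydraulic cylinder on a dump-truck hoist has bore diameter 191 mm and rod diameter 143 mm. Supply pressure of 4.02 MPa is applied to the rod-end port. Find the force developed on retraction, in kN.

F ≈ 50.6 kN

Rod-side annular area A_ann = π/4 × (191² − 143²) = 12590 mm^2
On retraction the pressure acts on the annular area (bore minus rod).
F = P × A_ann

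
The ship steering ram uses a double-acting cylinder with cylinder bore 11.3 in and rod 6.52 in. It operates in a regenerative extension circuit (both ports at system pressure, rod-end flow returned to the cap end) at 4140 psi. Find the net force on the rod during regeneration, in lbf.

F ≈ 1.38e5 lbf

With equal pressure on both faces, forces on the annular region cancel; the net push is pressure × rod cross-section.
Rod cross-section A_rod = π/4 × (6.52 in)² = 33.39 in^2
F = P × A_rod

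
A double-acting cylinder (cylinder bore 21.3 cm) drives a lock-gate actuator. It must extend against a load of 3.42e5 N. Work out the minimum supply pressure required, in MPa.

P ≈ 9.60 MPa

Cap-side area A_cap = π/4 × (21.3 cm)² = 356.3 cm^2
P = F / A = 3.42e5 N / A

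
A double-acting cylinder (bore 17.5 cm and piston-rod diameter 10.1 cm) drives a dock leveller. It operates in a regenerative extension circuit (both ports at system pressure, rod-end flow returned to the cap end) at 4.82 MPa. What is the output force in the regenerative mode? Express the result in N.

F ≈ 38600 N

With equal pressure on both faces, forces on the annular region cancel; the net push is pressure × rod cross-section.
Rod cross-section A_rod = π/4 × (10.1 cm)² = 80.12 cm^2
F = P × A_rod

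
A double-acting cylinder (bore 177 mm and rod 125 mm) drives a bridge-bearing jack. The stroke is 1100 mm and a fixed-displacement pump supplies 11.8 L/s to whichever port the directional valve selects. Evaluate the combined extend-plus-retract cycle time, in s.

t ≈ 3.44 s

Cap-side area A_cap = π/4 × (177 mm)² = 24610 mm^2
Rod-side annular area A_ann = π/4 × (177² − 125²) = 12330 mm^2
t_ext = A_cap·L/Q = 2.294 s
t_ret = A_ann·L/Q = 1.150 s
t_cycle = t_ext + t_ret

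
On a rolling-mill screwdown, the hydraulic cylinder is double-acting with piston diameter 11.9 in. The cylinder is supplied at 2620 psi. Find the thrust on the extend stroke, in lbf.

Cap-side area A_cap = π/4 × (11.9 in)² = 111.2 in^2
F = P × A_cap = 2620 psi × A_cap

F ≈ 2.91e5 lbf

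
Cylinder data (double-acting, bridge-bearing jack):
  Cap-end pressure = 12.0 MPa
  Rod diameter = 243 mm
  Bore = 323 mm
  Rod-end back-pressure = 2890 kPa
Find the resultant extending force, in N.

Cap-side area A_cap = π/4 × (323 mm)² = 81940 mm^2
Rod-side annular area A_ann = π/4 × (323² − 243²) = 35560 mm^2
Net thrust = P_cap·A_cap − P_rod·A_ann = 9.833e5 N − 1.028e5 N

F ≈ 8.81e5 N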